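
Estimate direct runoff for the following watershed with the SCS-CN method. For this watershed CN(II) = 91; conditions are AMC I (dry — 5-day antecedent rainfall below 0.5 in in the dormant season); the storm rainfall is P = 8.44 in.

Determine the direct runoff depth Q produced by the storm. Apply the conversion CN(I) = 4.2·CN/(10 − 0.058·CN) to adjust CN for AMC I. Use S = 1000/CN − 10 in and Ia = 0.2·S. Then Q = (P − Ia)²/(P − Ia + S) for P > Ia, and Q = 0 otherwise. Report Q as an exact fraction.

Q = 16105386649/2618181475 in ≈ 6.151 in

Dry (AMC I): CN(I) = 4.2·91/(10 − 0.058·91) = (1911/5)/(2361/500) = 63700/787 ≈ 80.940
S = 1000/(63700/787) − 10 = 1500/637 in ≈ 2.355 in
Ia = 0.2S: 0.2·2.355 = 0.471 in (exactly 300/637)
P − Ia = 8.440 − 0.471 = 126907/15925 ≈ 7.969 in (> 0, runoff occurs)
Runoff Q = (P−Ia)²/(P−Ia+S) = (7.969)²/(7.969+2.355) = 16105386649/2618181475 ≈ 6.151 in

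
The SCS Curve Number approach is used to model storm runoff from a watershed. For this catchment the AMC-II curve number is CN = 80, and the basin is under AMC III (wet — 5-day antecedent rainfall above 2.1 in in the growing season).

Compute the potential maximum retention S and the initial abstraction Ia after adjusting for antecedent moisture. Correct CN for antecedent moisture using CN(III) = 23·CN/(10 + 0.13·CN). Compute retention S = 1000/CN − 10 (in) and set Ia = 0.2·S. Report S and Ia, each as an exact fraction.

S = 25/23 in ≈ 1.087 in; Ia = 5/23 in ≈ 0.217 in

Adjust CN=80 to AMC III: 23·80/(10 + 0.13·80) → 1840 ÷ (102/5) = 4600/51 ≈ 90.196
Max retention: S = 1000/(4600/51) − 10 = 25/23 in (≈ 1.087 in)
Initial abstraction Ia = S/5 = (25/23)/5 = 5/23 ≈ 0.217 in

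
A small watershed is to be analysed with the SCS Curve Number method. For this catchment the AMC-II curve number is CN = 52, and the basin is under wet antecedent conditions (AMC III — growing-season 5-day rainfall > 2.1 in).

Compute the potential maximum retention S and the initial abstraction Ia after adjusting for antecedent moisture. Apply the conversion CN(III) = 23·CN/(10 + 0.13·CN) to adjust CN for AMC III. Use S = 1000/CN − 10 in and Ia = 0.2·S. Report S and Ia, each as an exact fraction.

CN(III) from CN(II)=52: (23·52)/(10 + 0.13·52) = 29900/419 ≈ 71.360
Max retention: S = 1000/(29900/419) − 10 = 1200/299 in (≈ 4.013 in)
Ia = 0.2·(1200/299) = 240/299 in ≈ 0.803 in

S = 1200/299 in ≈ 4.013 in; Ia = 240/299 in ≈ 0.803 in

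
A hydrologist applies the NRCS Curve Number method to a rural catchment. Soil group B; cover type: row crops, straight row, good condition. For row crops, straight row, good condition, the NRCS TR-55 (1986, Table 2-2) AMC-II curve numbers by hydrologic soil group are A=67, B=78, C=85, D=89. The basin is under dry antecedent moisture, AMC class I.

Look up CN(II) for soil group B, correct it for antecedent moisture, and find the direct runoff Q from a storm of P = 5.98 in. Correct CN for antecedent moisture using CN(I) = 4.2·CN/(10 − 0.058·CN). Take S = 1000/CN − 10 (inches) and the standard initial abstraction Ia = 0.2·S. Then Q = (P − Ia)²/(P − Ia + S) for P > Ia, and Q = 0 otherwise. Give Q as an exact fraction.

NRCS table: row crops, straight row, good condition, soil group B → CN(II) = 78
CN(I) from CN(II)=78: (4.2·78)/(10 − 0.058·78) = 81900/1369 ≈ 59.825
Max retention: S = 1000/(81900/1369) − 10 = 5500/819 in (≈ 6.716 in)
Ia = 0.2S: 0.2·6.716 = 1.343 in (exactly 1100/819)
P − Ia = 5.980 − 1.343 = 189881/40950 ≈ 4.637 in (> 0, runoff occurs)
Q = (189881/40950)²/((189881/40950) + 5500/819) = (36054794161/1676902500)/(464881/40950) = 36054794161/19036876950 in ≈ 1.894 in

Q = 36054794161/19036876950 in ≈ 1.894 in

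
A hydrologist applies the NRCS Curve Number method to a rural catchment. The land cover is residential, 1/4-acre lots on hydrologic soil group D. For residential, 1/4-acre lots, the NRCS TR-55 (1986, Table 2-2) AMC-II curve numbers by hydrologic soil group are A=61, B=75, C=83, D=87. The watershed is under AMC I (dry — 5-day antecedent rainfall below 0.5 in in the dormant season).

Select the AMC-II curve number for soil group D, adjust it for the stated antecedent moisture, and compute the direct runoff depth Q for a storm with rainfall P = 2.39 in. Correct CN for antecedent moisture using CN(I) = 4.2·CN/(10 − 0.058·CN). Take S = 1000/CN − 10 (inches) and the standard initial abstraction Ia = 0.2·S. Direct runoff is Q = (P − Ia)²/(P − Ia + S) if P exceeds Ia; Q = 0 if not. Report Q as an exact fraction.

Q = 94036062409/174780503100 in ≈ 0.538 in

NRCS table: residential, 1/4-acre lots, soil group D → CN(II) = 87
Dry (AMC I): CN(I) = 4.2·87/(10 − 0.058·87) = (1827/5)/(2477/500) = 182700/2477 ≈ 73.759
Max retention: S = 1000/(182700/2477) − 10 = 6500/1827 in (≈ 3.558 in)
Ia = 0.2S: 0.2·3.558 = 0.712 in (exactly 1300/1827)
Since P=2.390 > Ia=0.712: effective rainfall P−Ia = 306653/182700 in
Runoff Q = (P−Ia)²/(P−Ia+S) = (1.678)²/(1.678+3.558) = 94036062409/174780503100 ≈ 0.538 in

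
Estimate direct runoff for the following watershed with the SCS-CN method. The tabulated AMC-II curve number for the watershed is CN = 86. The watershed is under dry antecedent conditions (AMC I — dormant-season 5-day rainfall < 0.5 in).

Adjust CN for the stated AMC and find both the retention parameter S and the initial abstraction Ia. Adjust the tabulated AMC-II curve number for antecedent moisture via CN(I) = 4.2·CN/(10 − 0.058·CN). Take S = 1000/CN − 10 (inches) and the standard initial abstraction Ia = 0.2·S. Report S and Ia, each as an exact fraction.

Dry (AMC I): CN(I) = 4.2·86/(10 − 0.058·86) = (1806/5)/(1253/250) = 12900/179 ≈ 72.067
S = 1000/(12900/179) − 10 = 500/129 in ≈ 3.876 in
Initial abstraction Ia = S/5 = (500/129)/5 = 100/129 ≈ 0.775 in

S = 500/129 in ≈ 3.876 in; Ia = 100/129 in ≈ 0.775 in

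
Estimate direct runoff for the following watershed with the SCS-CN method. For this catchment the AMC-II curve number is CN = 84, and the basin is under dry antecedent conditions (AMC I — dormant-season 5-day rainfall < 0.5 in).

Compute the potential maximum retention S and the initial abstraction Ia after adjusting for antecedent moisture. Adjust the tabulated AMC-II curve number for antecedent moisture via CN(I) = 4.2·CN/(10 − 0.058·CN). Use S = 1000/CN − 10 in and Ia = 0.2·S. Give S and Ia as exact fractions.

Adjust CN=84 to AMC I: 4.2·84/(10 − 0.058·84) → (1764/5) ÷ (641/125) = 44100/641 ≈ 68.799
S = 1000/(44100/641) − 10 = 2000/441 in ≈ 4.535 in
Ia = 0.2S: 0.2·4.535 = 0.907 in (exactly 400/441)

S = 2000/441 in ≈ 4.535 in; Ia = 400/441 in ≈ 0.907 in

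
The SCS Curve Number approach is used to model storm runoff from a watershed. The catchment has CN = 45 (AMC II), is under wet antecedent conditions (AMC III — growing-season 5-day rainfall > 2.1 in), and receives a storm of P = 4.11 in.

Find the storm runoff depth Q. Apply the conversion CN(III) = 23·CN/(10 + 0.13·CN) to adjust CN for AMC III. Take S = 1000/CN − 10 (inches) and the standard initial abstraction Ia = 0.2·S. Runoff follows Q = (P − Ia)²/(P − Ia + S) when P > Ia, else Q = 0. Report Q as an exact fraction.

Adjust CN=45 to AMC III: 23·45/(10 + 0.13·45) → 1035 ÷ (317/20) = 20700/317 ≈ 65.300
S = 1000/(20700/317) − 10 = 1100/207 in ≈ 5.314 in
Ia = 0.2S: 0.2·5.314 = 1.063 in (exactly 220/207)
Excess rainfall: 4.110 − 1.063 = 3.047 in; P > Ia so Q > 0
Q = (63077/20700)²/((63077/20700) + 1100/207) = (3978707929/428490000)/(173077/20700) = 3978707929/3582693900 in ≈ 1.111 in

Q = 3978707929/3582693900 in ≈ 1.111 in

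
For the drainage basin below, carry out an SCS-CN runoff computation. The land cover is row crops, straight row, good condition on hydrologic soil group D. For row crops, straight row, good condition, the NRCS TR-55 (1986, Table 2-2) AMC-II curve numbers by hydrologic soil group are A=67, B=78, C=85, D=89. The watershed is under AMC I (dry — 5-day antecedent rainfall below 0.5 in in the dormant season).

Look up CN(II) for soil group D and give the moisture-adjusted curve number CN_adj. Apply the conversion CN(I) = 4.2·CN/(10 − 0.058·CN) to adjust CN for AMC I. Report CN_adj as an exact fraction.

CN_adj = 186900/2419 ≈ 77.263

NRCS table: row crops, straight row, good condition, soil group D → CN(II) = 89
Adjust CN=89 to AMC I: 4.2·89/(10 − 0.058·89) → (1869/5) ÷ (2419/500) = 186900/2419 ≈ 77.263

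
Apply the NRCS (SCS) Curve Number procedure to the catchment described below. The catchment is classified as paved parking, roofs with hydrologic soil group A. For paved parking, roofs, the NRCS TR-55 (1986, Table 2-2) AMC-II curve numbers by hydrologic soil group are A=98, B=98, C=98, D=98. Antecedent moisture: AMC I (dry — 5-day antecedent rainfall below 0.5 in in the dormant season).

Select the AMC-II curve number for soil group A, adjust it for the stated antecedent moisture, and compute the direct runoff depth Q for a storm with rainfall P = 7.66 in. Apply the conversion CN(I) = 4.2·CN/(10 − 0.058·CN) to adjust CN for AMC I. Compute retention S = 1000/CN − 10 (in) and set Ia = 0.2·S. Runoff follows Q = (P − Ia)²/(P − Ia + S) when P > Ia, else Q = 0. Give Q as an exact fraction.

NRCS table: paved parking, roofs, soil group A → CN(II) = 98
Dry (AMC I): CN(I) = 4.2·98/(10 − 0.058·98) = (2058/5)/(1079/250) = 102900/1079 ≈ 95.366
Max retention: S = 1000/(102900/1079) − 10 = 500/1029 in (≈ 0.486 in)
Initial abstraction Ia = S/5 = (500/1029)/5 = 100/1029 ≈ 0.097 in
Excess rainfall: 7.660 − 0.097 = 7.563 in; P > Ia so Q > 0
Runoff Q = (P−Ia)²/(P−Ia+S) = (7.563)²/(7.563+0.486) = 151404257449/21305805150 ≈ 7.106 in

Q = 151404257449/21305805150 in ≈ 7.106 in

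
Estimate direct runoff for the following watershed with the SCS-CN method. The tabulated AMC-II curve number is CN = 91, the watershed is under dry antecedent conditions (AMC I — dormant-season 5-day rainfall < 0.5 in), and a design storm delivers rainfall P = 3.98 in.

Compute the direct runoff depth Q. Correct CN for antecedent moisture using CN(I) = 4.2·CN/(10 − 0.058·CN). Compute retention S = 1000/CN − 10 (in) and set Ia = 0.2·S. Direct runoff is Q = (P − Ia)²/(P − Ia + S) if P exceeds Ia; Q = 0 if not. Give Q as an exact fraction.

Adjust CN=91 to AMC I: 4.2·91/(10 − 0.058·91) → (1911/5) ÷ (2361/500) = 63700/787 ≈ 80.940
Max retention: S = 1000/(63700/787) − 10 = 1500/637 in (≈ 2.355 in)
Initial abstraction Ia = S/5 = (1500/637)/5 = 300/637 ≈ 0.471 in
P − Ia = 3.980 − 0.471 = 111763/31850 ≈ 3.509 in (> 0, runoff occurs)
Q: (111763/31850)² ÷ (186763/31850) = 12490968169/5948401550 in (≈ 2.100 in)

Q = 12490968169/5948401550 in ≈ 2.100 in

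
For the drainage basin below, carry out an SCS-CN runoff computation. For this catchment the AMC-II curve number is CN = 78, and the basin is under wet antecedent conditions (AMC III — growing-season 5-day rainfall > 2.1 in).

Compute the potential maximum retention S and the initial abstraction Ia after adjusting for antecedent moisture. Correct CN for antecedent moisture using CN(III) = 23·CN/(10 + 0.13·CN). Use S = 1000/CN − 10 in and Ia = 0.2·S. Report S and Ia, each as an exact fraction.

CN(III) from CN(II)=78: (23·78)/(10 + 0.13·78) = 89700/1007 ≈ 89.076
Retention S: 1000/CN − 10 with CN=89.076 → S = 1100/897 ≈ 1.226 in
Ia = 0.2S: 0.2·1.226 = 0.245 in (exactly 220/897)

S = 1100/897 in ≈ 1.226 in; Ia = 220/897 in ≈ 0.245 in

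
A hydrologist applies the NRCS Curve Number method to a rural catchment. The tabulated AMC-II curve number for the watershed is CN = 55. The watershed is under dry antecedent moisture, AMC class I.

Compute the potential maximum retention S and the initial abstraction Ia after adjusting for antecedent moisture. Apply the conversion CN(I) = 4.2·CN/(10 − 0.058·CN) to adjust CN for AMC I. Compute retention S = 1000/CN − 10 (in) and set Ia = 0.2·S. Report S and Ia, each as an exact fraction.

S = 1500/77 in ≈ 19.481 in; Ia = 300/77 in ≈ 3.896 in

CN(I) from CN(II)=55: (4.2·55)/(10 − 0.058·55) = 7700/227 ≈ 33.921
S = 1000/(7700/227) − 10 = 1500/77 in ≈ 19.481 in
Ia = 0.2·(1500/77) = 300/77 in ≈ 3.896 in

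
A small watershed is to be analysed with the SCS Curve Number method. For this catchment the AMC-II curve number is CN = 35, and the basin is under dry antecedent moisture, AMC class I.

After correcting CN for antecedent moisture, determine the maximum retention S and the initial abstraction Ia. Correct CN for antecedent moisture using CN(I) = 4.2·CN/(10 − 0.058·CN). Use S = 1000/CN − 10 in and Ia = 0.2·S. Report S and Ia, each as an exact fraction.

S = 6500/147 in ≈ 44.218 in; Ia = 1300/147 in ≈ 8.844 in

Adjust CN=35 to AMC I: 4.2·35/(10 − 0.058·35) → 147 ÷ (797/100) = 14700/797 ≈ 18.444
Max retention: S = 1000/(14700/797) − 10 = 6500/147 in (≈ 44.218 in)
Ia = 0.2·(6500/147) = 1300/147 in ≈ 8.844 in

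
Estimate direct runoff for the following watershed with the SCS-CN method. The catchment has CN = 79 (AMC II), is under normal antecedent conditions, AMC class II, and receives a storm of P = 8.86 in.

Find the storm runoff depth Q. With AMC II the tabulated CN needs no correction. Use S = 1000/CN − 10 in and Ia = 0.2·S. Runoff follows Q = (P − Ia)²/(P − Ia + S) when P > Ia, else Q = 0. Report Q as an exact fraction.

Q = 1082212609/171418150 in ≈ 6.313 in

CN(II) = 79; AMC II needs no correction.
Max retention: S = 1000/79 − 10 = 210/79 in (≈ 2.658 in)
Initial abstraction Ia = S/5 = (210/79)/5 = 42/79 ≈ 0.532 in
Excess rainfall: 8.860 − 0.532 = 8.328 in; P > Ia so Q > 0
Q = (32897/3950)²/((32897/3950) + 210/79) = (1082212609/15602500)/(43397/3950) = 1082212609/171418150 in ≈ 6.313 in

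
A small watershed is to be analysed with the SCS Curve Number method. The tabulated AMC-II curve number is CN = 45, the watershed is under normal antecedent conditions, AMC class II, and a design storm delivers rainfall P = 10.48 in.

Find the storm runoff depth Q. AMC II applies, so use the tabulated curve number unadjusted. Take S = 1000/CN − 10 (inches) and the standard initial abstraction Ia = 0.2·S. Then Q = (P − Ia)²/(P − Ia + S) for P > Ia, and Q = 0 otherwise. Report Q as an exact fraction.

Q = 1634432/512775 in ≈ 3.187 in

AMC II — tabulated CN = 45 applies directly.
S = 1000/45 − 10 = 110/9 in ≈ 12.222 in
Initial abstraction Ia = S/5 = (110/9)/5 = 22/9 ≈ 2.444 in
P − Ia = 10.480 − 2.444 = 1808/225 ≈ 8.036 in (> 0, runoff occurs)
Runoff Q = (P−Ia)²/(P−Ia+S) = (8.036)²/(8.036+12.222) = 1634432/512775 ≈ 3.187 in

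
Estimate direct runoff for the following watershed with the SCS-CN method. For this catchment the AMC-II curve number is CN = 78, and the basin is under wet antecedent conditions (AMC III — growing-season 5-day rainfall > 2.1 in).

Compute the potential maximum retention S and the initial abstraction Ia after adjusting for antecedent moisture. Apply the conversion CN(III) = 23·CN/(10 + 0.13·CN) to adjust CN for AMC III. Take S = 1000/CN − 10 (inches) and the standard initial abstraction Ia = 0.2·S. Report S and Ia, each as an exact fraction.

Adjust CN=78 to AMC III: 23·78/(10 + 0.13·78) → 1794 ÷ (1007/50) = 89700/1007 ≈ 89.076
Max retention: S = 1000/(89700/1007) − 10 = 1100/897 in (≈ 1.226 in)
Ia = 0.2·(1100/897) = 220/897 in ≈ 0.245 in

S = 1100/897 in ≈ 1.226 in; Ia = 220/897 in ≈ 0.245 in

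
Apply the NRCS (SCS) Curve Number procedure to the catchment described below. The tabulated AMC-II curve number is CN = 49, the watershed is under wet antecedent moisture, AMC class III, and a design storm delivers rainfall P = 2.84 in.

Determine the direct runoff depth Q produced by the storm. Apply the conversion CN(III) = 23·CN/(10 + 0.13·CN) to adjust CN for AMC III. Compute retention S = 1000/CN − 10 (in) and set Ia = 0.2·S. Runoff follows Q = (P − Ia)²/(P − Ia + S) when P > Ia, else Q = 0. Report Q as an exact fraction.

CN(III) from CN(II)=49: (23·49)/(10 + 0.13·49) = 112700/1637 ≈ 68.845
S = 1000/(112700/1637) − 10 = 5100/1127 in ≈ 4.525 in
Ia = 0.2S: 0.2·4.525 = 0.905 in (exactly 1020/1127)
Since P=2.840 > Ia=0.905: effective rainfall P−Ia = 54517/28175 in
Q: (54517/28175)² ÷ (182017/28175) = 2972103289/5128328975 in (≈ 0.580 in)

Q = 2972103289/5128328975 in ≈ 0.580 in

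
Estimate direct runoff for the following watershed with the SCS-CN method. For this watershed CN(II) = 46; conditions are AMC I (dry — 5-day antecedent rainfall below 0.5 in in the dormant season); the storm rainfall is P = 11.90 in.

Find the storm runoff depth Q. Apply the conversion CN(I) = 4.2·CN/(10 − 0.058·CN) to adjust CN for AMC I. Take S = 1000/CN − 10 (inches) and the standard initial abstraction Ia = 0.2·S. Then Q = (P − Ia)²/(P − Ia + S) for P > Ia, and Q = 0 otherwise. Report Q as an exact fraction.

CN(I) from CN(II)=46: (4.2·46)/(10 − 0.058·46) = 16100/611 ≈ 26.350
Retention S: 1000/CN − 10 with CN=26.350 → S = 4500/161 ≈ 27.950 in
Ia = 0.2S: 0.2·27.950 = 5.590 in (exactly 900/161)
Excess rainfall: 11.900 − 5.590 = 6.310 in; P > Ia so Q > 0
Runoff Q = (P−Ia)²/(P−Ia+S) = (6.310)²/(6.310+27.950) = 103205281/88805990 ≈ 1.162 in

Q = 103205281/88805990 in ≈ 1.162 in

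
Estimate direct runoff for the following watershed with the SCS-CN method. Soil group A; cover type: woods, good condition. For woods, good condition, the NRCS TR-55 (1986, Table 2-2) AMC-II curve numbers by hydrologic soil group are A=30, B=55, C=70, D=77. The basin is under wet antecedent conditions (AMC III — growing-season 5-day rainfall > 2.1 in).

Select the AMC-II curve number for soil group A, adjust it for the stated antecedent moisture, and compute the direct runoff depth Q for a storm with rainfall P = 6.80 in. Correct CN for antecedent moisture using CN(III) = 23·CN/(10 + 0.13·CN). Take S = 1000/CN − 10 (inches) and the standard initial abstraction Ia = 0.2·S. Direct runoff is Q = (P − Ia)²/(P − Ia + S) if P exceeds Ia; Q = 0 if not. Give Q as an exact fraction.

Q = 1354658/887685 in ≈ 1.526 in

NRCS table: woods, good condition, soil group A → CN(II) = 30
CN(III) from CN(II)=30: (23·30)/(10 + 0.13·30) = 6900/139 ≈ 49.640
S = 1000/(6900/139) − 10 = 700/69 in ≈ 10.145 in
Ia = 0.2S: 0.2·10.145 = 2.029 in (exactly 140/69)
P − Ia = 6.800 − 2.029 = 1646/345 ≈ 4.771 in (> 0, runoff occurs)
Q = (1646/345)²/((1646/345) + 700/69) = (2709316/119025)/(5146/345) = 1354658/887685 in ≈ 1.526 in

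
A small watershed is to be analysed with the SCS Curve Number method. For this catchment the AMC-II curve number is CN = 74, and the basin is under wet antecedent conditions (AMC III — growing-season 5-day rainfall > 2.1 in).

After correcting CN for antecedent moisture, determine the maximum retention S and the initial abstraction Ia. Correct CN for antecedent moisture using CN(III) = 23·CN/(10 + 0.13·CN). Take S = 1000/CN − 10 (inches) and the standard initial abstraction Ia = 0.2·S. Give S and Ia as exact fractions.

Adjust CN=74 to AMC III: 23·74/(10 + 0.13·74) → 1702 ÷ (981/50) = 85100/981 ≈ 86.748
Retention S: 1000/CN − 10 with CN=86.748 → S = 1300/851 ≈ 1.528 in
Ia = 0.2·(1300/851) = 260/851 in ≈ 0.306 in

S = 1300/851 in ≈ 1.528 in; Ia = 260/851 in ≈ 0.306 in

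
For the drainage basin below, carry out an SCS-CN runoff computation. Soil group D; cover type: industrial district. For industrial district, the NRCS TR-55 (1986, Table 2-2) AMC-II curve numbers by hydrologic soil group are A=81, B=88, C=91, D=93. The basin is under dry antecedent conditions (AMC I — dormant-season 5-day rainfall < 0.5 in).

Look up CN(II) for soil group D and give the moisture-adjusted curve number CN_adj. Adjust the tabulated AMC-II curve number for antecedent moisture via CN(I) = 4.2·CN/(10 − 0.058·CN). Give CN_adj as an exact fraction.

NRCS table: industrial district, soil group D → CN(II) = 93
Dry (AMC I): CN(I) = 4.2·93/(10 − 0.058·93) = (1953/5)/(2303/500) = 27900/329 ≈ 84.802

CN_adj = 27900/329 ≈ 84.802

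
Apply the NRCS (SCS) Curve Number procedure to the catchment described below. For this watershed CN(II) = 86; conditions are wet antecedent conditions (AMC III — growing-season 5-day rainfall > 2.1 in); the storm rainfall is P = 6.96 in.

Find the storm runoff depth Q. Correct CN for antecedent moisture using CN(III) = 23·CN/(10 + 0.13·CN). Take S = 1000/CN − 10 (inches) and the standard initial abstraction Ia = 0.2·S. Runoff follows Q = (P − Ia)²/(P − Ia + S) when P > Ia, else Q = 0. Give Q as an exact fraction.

Wet (AMC III): CN(III) = 23·86/(10 + 0.13·86) = 1978/(1059/50) = 98900/1059 ≈ 93.390
Max retention: S = 1000/(98900/1059) − 10 = 700/989 in (≈ 0.708 in)
Ia = 0.2·(700/989) = 140/989 in ≈ 0.142 in
Excess rainfall: 6.960 − 0.142 = 6.818 in; P > Ia so Q > 0
Q: (168586/24725)² ÷ (186086/24725) = 14210619698/2300488175 in (≈ 6.177 in)

Q = 14210619698/2300488175 in ≈ 6.177 in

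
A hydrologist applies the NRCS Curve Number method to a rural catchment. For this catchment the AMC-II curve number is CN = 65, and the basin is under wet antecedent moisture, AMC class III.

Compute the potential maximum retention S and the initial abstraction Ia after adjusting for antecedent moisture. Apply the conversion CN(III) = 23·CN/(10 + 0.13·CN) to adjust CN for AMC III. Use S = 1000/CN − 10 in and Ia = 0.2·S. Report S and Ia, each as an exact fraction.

Adjust CN=65 to AMC III: 23·65/(10 + 0.13·65) → 1495 ÷ (369/20) = 29900/369 ≈ 81.030
Retention S: 1000/CN − 10 with CN=81.030 → S = 700/299 ≈ 2.341 in
Initial abstraction Ia = S/5 = (700/299)/5 = 140/299 ≈ 0.468 in

S = 700/299 in ≈ 2.341 in; Ia = 140/299 in ≈ 0.468 in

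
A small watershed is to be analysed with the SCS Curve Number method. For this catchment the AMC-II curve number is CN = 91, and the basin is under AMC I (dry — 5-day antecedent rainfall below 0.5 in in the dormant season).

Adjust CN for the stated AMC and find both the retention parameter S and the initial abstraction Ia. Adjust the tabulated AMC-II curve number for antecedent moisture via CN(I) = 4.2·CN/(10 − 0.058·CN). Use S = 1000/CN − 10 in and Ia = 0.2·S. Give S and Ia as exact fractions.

CN(I) from CN(II)=91: (4.2·91)/(10 − 0.058·91) = 63700/787 ≈ 80.940
S = 1000/(63700/787) − 10 = 1500/637 in ≈ 2.355 in
Ia = 0.2S: 0.2·2.355 = 0.471 in (exactly 300/637)

S = 1500/637 in ≈ 2.355 in; Ia = 300/637 in ≈ 0.471 in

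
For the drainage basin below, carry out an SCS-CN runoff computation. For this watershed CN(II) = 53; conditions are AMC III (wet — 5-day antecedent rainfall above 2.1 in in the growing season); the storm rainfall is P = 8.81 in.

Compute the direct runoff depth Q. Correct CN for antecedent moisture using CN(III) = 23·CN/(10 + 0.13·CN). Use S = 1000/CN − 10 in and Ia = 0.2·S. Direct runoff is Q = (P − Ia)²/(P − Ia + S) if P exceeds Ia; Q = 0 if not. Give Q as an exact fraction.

Q = 960280443721/176747564100 in ≈ 5.433 in

Adjust CN=53 to AMC III: 23·53/(10 + 0.13·53) → 1219 ÷ (1689/100) = 121900/1689 ≈ 72.173
S = 1000/(121900/1689) − 10 = 4700/1219 in ≈ 3.856 in
Initial abstraction Ia = S/5 = (4700/1219)/5 = 940/1219 ≈ 0.771 in
Excess rainfall: 8.810 − 0.771 = 8.039 in; P > Ia so Q > 0
Q = (979939/121900)²/((979939/121900) + 4700/1219) = (960280443721/14859610000)/(1449939/121900) = 960280443721/176747564100 in ≈ 5.433 in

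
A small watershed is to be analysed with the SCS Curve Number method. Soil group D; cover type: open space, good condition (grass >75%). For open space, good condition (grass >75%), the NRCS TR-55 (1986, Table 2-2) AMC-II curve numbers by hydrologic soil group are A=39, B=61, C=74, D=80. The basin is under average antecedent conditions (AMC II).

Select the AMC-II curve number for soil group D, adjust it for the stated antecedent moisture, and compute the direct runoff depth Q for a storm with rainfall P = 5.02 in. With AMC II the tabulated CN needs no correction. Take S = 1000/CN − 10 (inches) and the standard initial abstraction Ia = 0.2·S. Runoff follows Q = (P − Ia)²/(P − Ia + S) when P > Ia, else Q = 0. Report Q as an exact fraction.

Q = 25538/8775 in ≈ 2.910 in

NRCS table: open space, good condition (grass >75%), soil group D → CN(II) = 80
Average conditions: CN = 80 (no AMC adjustment).
S = 1000/80 − 10 = 5/2 in ≈ 2.500 in
Ia = 0.2S: 0.2·2.500 = 0.500 in (exactly 1/2)
Excess rainfall: 5.020 − 0.500 = 4.520 in; P > Ia so Q > 0
Runoff Q = (P−Ia)²/(P−Ia+S) = (4.520)²/(4.520+2.500) = 25538/8775 ≈ 2.910 in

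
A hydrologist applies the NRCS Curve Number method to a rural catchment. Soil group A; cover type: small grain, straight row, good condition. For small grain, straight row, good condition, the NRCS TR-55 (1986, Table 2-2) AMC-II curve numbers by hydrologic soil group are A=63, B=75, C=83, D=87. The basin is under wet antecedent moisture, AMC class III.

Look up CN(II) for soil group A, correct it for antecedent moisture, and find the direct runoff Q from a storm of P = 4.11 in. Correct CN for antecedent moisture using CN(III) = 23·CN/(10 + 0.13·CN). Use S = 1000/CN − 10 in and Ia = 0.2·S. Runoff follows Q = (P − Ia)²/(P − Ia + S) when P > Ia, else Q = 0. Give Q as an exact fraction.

Q = 272002928521/129184001100 in ≈ 2.106 in

NRCS table: small grain, straight row, good condition, soil group A → CN(II) = 63
CN(III) from CN(II)=63: (23·63)/(10 + 0.13·63) = 144900/1819 ≈ 79.659
Max retention: S = 1000/(144900/1819) − 10 = 3700/1449 in (≈ 2.553 in)
Ia = 0.2S: 0.2·2.553 = 0.511 in (exactly 740/1449)
P − Ia = 4.110 − 0.511 = 521539/144900 ≈ 3.599 in (> 0, runoff occurs)
Q: (521539/144900)² ÷ (891539/144900) = 272002928521/129184001100 in (≈ 2.106 in)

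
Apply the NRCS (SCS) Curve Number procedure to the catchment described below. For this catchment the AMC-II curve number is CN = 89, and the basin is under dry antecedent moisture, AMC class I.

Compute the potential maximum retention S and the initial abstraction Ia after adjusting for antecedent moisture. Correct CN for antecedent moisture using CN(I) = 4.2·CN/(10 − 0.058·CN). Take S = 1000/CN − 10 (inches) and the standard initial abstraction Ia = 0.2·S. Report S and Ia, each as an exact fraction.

S = 5500/1869 in ≈ 2.943 in; Ia = 1100/1869 in ≈ 0.589 in

Adjust CN=89 to AMC I: 4.2·89/(10 − 0.058·89) → (1869/5) ÷ (2419/500) = 186900/2419 ≈ 77.263
S = 1000/(186900/2419) − 10 = 5500/1869 in ≈ 2.943 in
Ia = 0.2S: 0.2·2.943 = 0.589 in (exactly 1100/1869)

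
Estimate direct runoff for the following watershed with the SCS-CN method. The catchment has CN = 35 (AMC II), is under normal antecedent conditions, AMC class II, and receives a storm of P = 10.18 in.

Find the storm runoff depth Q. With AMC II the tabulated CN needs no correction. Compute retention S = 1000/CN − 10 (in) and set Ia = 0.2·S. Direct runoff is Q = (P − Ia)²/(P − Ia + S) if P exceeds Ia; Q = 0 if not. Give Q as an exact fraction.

Q = 5121169/3067050 in ≈ 1.670 in

CN(II) = 35; AMC II needs no correction.
Max retention: S = 1000/35 − 10 = 130/7 in (≈ 18.571 in)
Ia = 0.2·(130/7) = 26/7 in ≈ 3.714 in
P − Ia = 10.180 − 3.714 = 2263/350 ≈ 6.466 in (> 0, runoff occurs)
Runoff Q = (P−Ia)²/(P−Ia+S) = (6.466)²/(6.466+18.571) = 5121169/3067050 ≈ 1.670 in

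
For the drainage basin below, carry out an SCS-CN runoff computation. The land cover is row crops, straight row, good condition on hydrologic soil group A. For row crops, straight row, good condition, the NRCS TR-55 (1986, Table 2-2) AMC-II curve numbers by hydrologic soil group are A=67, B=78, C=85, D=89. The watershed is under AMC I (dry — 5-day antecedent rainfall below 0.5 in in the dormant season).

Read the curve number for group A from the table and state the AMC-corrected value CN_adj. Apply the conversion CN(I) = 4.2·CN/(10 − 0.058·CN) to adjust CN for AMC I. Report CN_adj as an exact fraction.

NRCS table: row crops, straight row, good condition, soil group A → CN(II) = 67
Adjust CN=67 to AMC I: 4.2·67/(10 − 0.058·67) → (1407/5) ÷ (3057/500) = 46900/1019 ≈ 46.026

CN_adj = 46900/1019 ≈ 46.026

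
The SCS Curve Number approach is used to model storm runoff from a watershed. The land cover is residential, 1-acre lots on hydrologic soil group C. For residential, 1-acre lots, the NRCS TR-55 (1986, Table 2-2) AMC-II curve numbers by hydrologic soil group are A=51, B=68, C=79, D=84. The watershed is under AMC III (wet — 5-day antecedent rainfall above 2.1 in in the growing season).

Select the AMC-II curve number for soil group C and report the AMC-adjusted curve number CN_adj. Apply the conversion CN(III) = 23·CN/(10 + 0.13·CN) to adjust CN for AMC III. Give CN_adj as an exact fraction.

CN_adj = 181700/2027 ≈ 89.640

NRCS table: residential, 1-acre lots, soil group C → CN(II) = 79
CN(III) from CN(II)=79: (23·79)/(10 + 0.13·79) = 181700/2027 ≈ 89.640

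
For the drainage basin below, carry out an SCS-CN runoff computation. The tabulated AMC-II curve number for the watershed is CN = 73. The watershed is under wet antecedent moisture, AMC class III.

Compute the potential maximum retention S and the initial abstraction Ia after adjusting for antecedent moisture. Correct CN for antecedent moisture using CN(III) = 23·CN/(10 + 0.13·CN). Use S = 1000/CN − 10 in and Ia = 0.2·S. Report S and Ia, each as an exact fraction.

Adjust CN=73 to AMC III: 23·73/(10 + 0.13·73) → 1679 ÷ (1949/100) = 167900/1949 ≈ 86.147
Retention S: 1000/CN − 10 with CN=86.147 → S = 2700/1679 ≈ 1.608 in
Ia = 0.2S: 0.2·1.608 = 0.322 in (exactly 540/1679)

S = 2700/1679 in ≈ 1.608 in; Ia = 540/1679 in ≈ 0.322 in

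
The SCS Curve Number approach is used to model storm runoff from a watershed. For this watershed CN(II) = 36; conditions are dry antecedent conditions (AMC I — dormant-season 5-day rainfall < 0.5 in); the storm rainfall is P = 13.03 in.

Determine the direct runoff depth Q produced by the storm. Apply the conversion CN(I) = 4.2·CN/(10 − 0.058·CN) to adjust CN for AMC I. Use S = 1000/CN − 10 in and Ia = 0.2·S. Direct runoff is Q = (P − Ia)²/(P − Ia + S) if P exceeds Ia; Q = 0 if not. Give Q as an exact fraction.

Adjust CN=36 to AMC I: 4.2·36/(10 − 0.058·36) → (756/5) ÷ (989/125) = 18900/989 ≈ 19.110
Max retention: S = 1000/(18900/989) − 10 = 8000/189 in (≈ 42.328 in)
Initial abstraction Ia = S/5 = (8000/189)/5 = 1600/189 ≈ 8.466 in
Since P=13.030 > Ia=8.466: effective rainfall P−Ia = 86267/18900 in
Runoff Q = (P−Ia)²/(P−Ia+S) = (4.564)²/(4.564+42.328) = 7441995289/16750446300 ≈ 0.444 in

Q = 7441995289/16750446300 in ≈ 0.444 in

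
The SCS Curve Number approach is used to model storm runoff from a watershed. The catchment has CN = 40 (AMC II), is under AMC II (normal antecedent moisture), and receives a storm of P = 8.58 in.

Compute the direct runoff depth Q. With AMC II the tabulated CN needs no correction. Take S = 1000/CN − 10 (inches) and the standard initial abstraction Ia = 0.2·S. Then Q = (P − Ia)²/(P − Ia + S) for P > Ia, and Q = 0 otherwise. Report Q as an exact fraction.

Q = 25947/17150 in ≈ 1.513 in

CN(II) = 40; AMC II needs no correction.
Max retention: S = 1000/40 − 10 = 15 in (≈ 15.000 in)
Ia = 0.2·15 = 3 in ≈ 3.000 in
P − Ia = 8.580 − 3.000 = 279/50 ≈ 5.580 in (> 0, runoff occurs)
Q: (279/50)² ÷ (1029/50) = 25947/17150 in (≈ 1.513 in)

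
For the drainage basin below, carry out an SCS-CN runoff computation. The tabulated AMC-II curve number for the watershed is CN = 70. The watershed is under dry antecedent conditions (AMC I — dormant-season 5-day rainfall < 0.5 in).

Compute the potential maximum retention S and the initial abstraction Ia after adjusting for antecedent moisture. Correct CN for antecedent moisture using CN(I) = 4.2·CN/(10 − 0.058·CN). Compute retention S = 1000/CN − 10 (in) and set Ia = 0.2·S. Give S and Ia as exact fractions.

S = 500/49 in ≈ 10.204 in; Ia = 100/49 in ≈ 2.041 in

Dry (AMC I): CN(I) = 4.2·70/(10 − 0.058·70) = 294/(297/50) = 4900/99 ≈ 49.495
Retention S: 1000/CN − 10 with CN=49.495 → S = 500/49 ≈ 10.204 in
Ia = 0.2S: 0.2·10.204 = 2.041 in (exactly 100/49)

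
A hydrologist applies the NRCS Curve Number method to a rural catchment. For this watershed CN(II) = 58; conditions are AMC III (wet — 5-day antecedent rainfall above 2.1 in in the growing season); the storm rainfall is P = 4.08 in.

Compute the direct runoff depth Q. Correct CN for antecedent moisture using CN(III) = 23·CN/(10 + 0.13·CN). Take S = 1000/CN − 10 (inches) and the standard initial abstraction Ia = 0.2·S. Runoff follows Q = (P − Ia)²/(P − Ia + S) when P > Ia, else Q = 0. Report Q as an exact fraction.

Q = 183897842/101934275 in ≈ 1.804 in

CN(III) from CN(II)=58: (23·58)/(10 + 0.13·58) = 66700/877 ≈ 76.055
S = 1000/(66700/877) − 10 = 2100/667 in ≈ 3.148 in
Ia = 0.2S: 0.2·3.148 = 0.630 in (exactly 420/667)
Since P=4.080 > Ia=0.630: effective rainfall P−Ia = 57534/16675 in
Q: (57534/16675)² ÷ (110034/16675) = 183897842/101934275 in (≈ 1.804 in)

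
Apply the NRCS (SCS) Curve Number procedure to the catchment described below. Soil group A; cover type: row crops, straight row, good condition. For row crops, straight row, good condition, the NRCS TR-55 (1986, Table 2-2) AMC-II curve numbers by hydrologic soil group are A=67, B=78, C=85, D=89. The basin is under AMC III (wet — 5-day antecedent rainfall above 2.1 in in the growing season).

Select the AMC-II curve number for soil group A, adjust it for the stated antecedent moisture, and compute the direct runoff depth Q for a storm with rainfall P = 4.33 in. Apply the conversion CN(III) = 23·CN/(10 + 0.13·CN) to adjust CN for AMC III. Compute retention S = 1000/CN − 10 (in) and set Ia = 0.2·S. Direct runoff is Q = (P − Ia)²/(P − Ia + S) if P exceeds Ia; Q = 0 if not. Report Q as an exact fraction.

NRCS table: row crops, straight row, good condition, soil group A → CN(II) = 67
CN(III) from CN(II)=67: (23·67)/(10 + 0.13·67) = 154100/1871 ≈ 82.362
S = 1000/(154100/1871) − 10 = 3300/1541 in ≈ 2.141 in
Ia = 0.2S: 0.2·2.141 = 0.428 in (exactly 660/1541)
P − Ia = 4.330 − 0.428 = 601253/154100 ≈ 3.902 in (> 0, runoff occurs)
Runoff Q = (P−Ia)²/(P−Ia+S) = (3.902)²/(3.902+2.141) = 361505170009/143506087300 ≈ 2.519 in

Q = 361505170009/143506087300 in ≈ 2.519 in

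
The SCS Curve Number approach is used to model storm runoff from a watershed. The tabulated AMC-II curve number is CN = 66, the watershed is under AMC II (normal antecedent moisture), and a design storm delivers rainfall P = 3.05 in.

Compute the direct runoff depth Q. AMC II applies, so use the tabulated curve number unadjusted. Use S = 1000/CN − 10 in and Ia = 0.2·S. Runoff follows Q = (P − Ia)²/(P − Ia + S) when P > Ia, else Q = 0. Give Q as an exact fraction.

Q = 1776889/3123780 in ≈ 0.569 in

Average conditions: CN = 66 (no AMC adjustment).
Max retention: S = 1000/66 − 10 = 170/33 in (≈ 5.152 in)
Ia = 0.2S: 0.2·5.152 = 1.030 in (exactly 34/33)
P − Ia = 3.050 − 1.030 = 1333/660 ≈ 2.020 in (> 0, runoff occurs)
Q = (1333/660)²/((1333/660) + 170/33) = (1776889/435600)/(4733/660) = 1776889/3123780 in ≈ 0.569 in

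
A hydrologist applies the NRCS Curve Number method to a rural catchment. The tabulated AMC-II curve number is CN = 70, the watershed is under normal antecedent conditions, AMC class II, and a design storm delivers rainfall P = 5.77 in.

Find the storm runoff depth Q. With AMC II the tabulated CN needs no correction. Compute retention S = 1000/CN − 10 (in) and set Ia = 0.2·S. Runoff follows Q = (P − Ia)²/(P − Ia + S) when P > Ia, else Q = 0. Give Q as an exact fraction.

Q = 11826721/4507300 in ≈ 2.624 in

CN(II) = 70; AMC II needs no correction.
S = 1000/70 − 10 = 30/7 in ≈ 4.286 in
Ia = 0.2S: 0.2·4.286 = 0.857 in (exactly 6/7)
P − Ia = 5.770 − 0.857 = 3439/700 ≈ 4.913 in (> 0, runoff occurs)
Q = (3439/700)²/((3439/700) + 30/7) = (11826721/490000)/(6439/700) = 11826721/4507300 in ≈ 2.624 in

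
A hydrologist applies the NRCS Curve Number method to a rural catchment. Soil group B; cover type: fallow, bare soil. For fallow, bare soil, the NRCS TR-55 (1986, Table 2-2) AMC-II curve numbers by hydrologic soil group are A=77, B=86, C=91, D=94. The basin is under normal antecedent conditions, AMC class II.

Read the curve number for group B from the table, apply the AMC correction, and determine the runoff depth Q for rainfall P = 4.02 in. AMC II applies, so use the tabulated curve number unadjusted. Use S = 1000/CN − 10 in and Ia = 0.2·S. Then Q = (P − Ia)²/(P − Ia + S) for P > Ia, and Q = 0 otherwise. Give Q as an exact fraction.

Q = 63091249/24602450 in ≈ 2.564 in

NRCS table: fallow, bare soil, soil group B → CN(II) = 86
Average conditions: CN = 86 (no AMC adjustment).
Retention S: 1000/CN − 10 with CN=86.000 → S = 70/43 ≈ 1.628 in
Initial abstraction Ia = S/5 = (70/43)/5 = 14/43 ≈ 0.326 in
P − Ia = 4.020 − 0.326 = 7943/2150 ≈ 3.694 in (> 0, runoff occurs)
Runoff Q = (P−Ia)²/(P−Ia+S) = (3.694)²/(3.694+1.628) = 63091249/24602450 ≈ 2.564 in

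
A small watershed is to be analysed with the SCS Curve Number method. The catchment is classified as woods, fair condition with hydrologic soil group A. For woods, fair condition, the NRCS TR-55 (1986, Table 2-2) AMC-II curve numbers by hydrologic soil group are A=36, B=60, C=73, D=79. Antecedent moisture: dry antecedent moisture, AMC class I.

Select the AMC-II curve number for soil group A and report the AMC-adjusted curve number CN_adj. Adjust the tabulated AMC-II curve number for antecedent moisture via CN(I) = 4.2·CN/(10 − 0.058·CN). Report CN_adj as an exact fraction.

NRCS table: woods, fair condition, soil group A → CN(II) = 36
CN(I) from CN(II)=36: (4.2·36)/(10 − 0.058·36) = 18900/989 ≈ 19.110

CN_adj = 18900/989 ≈ 19.110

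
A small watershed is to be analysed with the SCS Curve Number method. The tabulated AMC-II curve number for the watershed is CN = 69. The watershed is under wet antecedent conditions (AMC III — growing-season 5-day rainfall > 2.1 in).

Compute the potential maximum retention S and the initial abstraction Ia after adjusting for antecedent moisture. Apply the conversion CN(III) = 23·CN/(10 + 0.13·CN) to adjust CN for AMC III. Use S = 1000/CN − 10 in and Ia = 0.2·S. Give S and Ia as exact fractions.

S = 3100/1587 in ≈ 1.953 in; Ia = 620/1587 in ≈ 0.391 in

Wet (AMC III): CN(III) = 23·69/(10 + 0.13·69) = 1587/(1897/100) = 158700/1897 ≈ 83.658
Retention S: 1000/CN − 10 with CN=83.658 → S = 3100/1587 ≈ 1.953 in
Initial abstraction Ia = S/5 = (3100/1587)/5 = 620/1587 ≈ 0.391 in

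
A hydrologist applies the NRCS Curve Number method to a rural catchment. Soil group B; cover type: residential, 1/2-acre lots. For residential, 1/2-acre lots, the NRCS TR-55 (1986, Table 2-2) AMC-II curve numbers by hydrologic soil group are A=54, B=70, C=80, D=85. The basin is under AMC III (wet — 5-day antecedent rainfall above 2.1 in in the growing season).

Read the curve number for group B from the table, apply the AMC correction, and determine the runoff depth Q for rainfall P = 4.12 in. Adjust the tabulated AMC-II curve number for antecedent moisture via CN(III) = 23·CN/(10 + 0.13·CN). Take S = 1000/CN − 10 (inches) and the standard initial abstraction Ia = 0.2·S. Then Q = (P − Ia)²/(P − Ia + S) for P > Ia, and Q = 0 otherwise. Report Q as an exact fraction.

NRCS table: residential, 1/2-acre lots, soil group B → CN(II) = 70
Wet (AMC III): CN(III) = 23·70/(10 + 0.13·70) = 1610/(191/10) = 16100/191 ≈ 84.293
Max retention: S = 1000/(16100/191) − 10 = 300/161 in (≈ 1.863 in)
Initial abstraction Ia = S/5 = (300/161)/5 = 60/161 ≈ 0.373 in
P − Ia = 4.120 − 0.373 = 15083/4025 ≈ 3.747 in (> 0, runoff occurs)
Runoff Q = (P−Ia)²/(P−Ia+S) = (3.747)²/(3.747+1.863) = 227496889/90896575 ≈ 2.503 in

Q = 227496889/90896575 in ≈ 2.503 in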